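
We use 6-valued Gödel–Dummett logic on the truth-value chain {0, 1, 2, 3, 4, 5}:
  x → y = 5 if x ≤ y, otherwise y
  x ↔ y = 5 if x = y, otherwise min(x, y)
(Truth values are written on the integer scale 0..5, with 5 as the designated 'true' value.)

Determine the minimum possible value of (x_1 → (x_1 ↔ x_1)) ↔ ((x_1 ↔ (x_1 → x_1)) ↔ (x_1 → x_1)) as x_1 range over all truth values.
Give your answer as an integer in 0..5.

Take x_1 = 0:
x_1 ↔ x_1 = 0 ↔ 0 = 5
x_1 → (x_1 ↔ x_1) = 0 → 5 = 5
x_1 → x_1 = 0 → 0 = 5
x_1 ↔ (x_1 → x_1) = 0 ↔ 5 = 0
x_1 → x_1 = 0 → 0 = 5
(x_1 ↔ (x_1 → x_1)) ↔ (x_1 → x_1) = 0 ↔ 5 = 0
(x_1 → (x_1 ↔ x_1)) ↔ ((x_1 ↔ (x_1 → x_1)) ↔ (x_1 → x_1)) = 5 ↔ 0 = 0
No assignment yields a value below 0, so this is the minimum.

0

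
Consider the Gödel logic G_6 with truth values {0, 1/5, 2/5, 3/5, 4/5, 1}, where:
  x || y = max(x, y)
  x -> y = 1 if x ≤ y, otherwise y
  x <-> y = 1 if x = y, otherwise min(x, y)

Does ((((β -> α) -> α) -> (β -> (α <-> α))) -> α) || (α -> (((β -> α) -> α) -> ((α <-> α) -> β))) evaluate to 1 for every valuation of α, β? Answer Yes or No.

No

Counterexample: take α = 1/5, β = 0.
β -> α = 0 -> 1/5 = 1
(β -> α) -> α = 1 -> 1/5 = 1/5
α <-> α = 1/5 <-> 1/5 = 1
β -> (α <-> α) = 0 -> 1 = 1
((β -> α) -> α) -> (β -> (α <-> α)) = 1/5 -> 1 = 1
(((β -> α) -> α) -> (β -> (α <-> α))) -> α = 1 -> 1/5 = 1/5
β -> α = 0 -> 1/5 = 1
(β -> α) -> α = 1 -> 1/5 = 1/5
α <-> α = 1/5 <-> 1/5 = 1
(α <-> α) -> β = 1 -> 0 = 0
((β -> α) -> α) -> ((α <-> α) -> β) = 1/5 -> 0 = 0
α -> (((β -> α) -> α) -> ((α <-> α) -> β)) = 1/5 -> 0 = 0
((((β -> α) -> α) -> (β -> (α <-> α))) -> α) || (α -> (((β -> α) -> α) -> ((α <-> α) -> β))) = 1/5 || 0 = 1/5
This gives 1/5 ≠ 1.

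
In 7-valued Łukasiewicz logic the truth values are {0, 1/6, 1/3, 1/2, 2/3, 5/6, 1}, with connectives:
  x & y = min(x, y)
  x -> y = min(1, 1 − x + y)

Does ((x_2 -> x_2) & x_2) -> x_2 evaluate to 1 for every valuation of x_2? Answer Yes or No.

Yes

x_2 = 0 ↦ 1
x_2 = 1/6 ↦ 1
x_2 = 1/3 ↦ 1
x_2 = 1/2 ↦ 1
x_2 = 2/3 ↦ 1
x_2 = 5/6 ↦ 1
x_2 = 1 ↦ 1
Every assignment gives a value ≥ 1.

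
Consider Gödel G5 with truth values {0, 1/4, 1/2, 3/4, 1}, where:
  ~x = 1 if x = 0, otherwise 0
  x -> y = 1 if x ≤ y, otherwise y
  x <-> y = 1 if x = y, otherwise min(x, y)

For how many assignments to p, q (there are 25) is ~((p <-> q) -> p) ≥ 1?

value 1: 1 assignment (counts)
value 0: 24 assignments
So 1 of the 25 assignments meets the threshold.

1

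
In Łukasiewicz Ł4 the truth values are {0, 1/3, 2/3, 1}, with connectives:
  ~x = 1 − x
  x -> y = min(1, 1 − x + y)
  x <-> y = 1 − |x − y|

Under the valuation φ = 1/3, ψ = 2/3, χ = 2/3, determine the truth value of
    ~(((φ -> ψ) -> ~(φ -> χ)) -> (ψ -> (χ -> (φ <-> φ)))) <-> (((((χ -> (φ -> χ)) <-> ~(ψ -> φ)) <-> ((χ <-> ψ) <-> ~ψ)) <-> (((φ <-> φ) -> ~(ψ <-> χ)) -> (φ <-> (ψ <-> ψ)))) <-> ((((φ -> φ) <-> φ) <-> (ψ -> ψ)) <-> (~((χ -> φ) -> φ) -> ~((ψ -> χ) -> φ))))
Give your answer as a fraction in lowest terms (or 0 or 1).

2/3

φ -> ψ = 1/3 -> 2/3 = 1
φ -> χ = 1/3 -> 2/3 = 1
~(φ -> χ) = ~1 = 0
(φ -> ψ) -> ~(φ -> χ) = 1 -> 0 = 0
φ <-> φ = 1/3 <-> 1/3 = 1
χ -> (φ <-> φ) = 2/3 -> 1 = 1
ψ -> (χ -> (φ <-> φ)) = 2/3 -> 1 = 1
((φ -> ψ) -> ~(φ -> χ)) -> (ψ -> (χ -> (φ <-> φ))) = 0 -> 1 = 1
~(((φ -> ψ) -> ~(φ -> χ)) -> (ψ -> (χ -> (φ <-> φ)))) = ~1 = 0
φ -> χ = 1/3 -> 2/3 = 1
χ -> (φ -> χ) = 2/3 -> 1 = 1
ψ -> φ = 2/3 -> 1/3 = 2/3
~(ψ -> φ) = ~2/3 = 1/3
(χ -> (φ -> χ)) <-> ~(ψ -> φ) = 1 <-> 1/3 = 1/3
χ <-> ψ = 2/3 <-> 2/3 = 1
~ψ = ~2/3 = 1/3
(χ <-> ψ) <-> ~ψ = 1 <-> 1/3 = 1/3
((χ -> (φ -> χ)) <-> ~(ψ -> φ)) <-> ((χ <-> ψ) <-> ~ψ) = 1/3 <-> 1/3 = 1
φ <-> φ = 1/3 <-> 1/3 = 1
ψ <-> χ = 2/3 <-> 2/3 = 1
~(ψ <-> χ) = ~1 = 0
(φ <-> φ) -> ~(ψ <-> χ) = 1 -> 0 = 0
ψ <-> ψ = 2/3 <-> 2/3 = 1
φ <-> (ψ <-> ψ) = 1/3 <-> 1 = 1/3
((φ <-> φ) -> ~(ψ <-> χ)) -> (φ <-> (ψ <-> ψ)) = 0 -> 1/3 = 1
(((χ -> (φ -> χ)) <-> ~(ψ -> φ)) <-> ((χ <-> ψ) <-> ~ψ)) <-> (((φ <-> φ) -> ~(ψ <-> χ)) -> (φ <-> (ψ <-> ψ))) = 1 <-> 1 = 1
φ -> φ = 1/3 -> 1/3 = 1
(φ -> φ) <-> φ = 1 <-> 1/3 = 1/3
ψ -> ψ = 2/3 -> 2/3 = 1
((φ -> φ) <-> φ) <-> (ψ -> ψ) = 1/3 <-> 1 = 1/3
χ -> φ = 2/3 -> 1/3 = 2/3
(χ -> φ) -> φ = 2/3 -> 1/3 = 2/3
~((χ -> φ) -> φ) = ~2/3 = 1/3
ψ -> χ = 2/3 -> 2/3 = 1
(ψ -> χ) -> φ = 1 -> 1/3 = 1/3
~((ψ -> χ) -> φ) = ~1/3 = 2/3
~((χ -> φ) -> φ) -> ~((ψ -> χ) -> φ) = 1/3 -> 2/3 = 1
(((φ -> φ) <-> φ) <-> (ψ -> ψ)) <-> (~((χ -> φ) -> φ) -> ~((ψ -> χ) -> φ)) = 1/3 <-> 1 = 1/3
((((χ -> (φ -> χ)) <-> ~(ψ -> φ)) <-> ((χ <-> ψ) <-> ~ψ)) <-> (((φ <-> φ) -> ~(ψ <-> χ)) -> (φ <-> (ψ <-> ψ)))) <-> ((((φ -> φ) <-> φ) <-> (ψ -> ψ)) <-> (~((χ -> φ) -> φ) -> ~((ψ -> χ) -> φ))) = 1 <-> 1/3 = 1/3
~(((φ -> ψ) -> ~(φ -> χ)) -> (ψ -> (χ -> (φ <-> φ)))) <-> (((((χ -> (φ -> χ)) <-> ~(ψ -> φ)) <-> ((χ <-> ψ) <-> ~ψ)) <-> (((φ <-> φ) -> ~(ψ <-> χ)) -> (φ <-> (ψ <-> ψ)))) <-> ((((φ -> φ) <-> φ) <-> (ψ -> ψ)) <-> (~((χ -> φ) -> φ) -> ~((ψ -> χ) -> φ)))) = 0 <-> 1/3 = 2/3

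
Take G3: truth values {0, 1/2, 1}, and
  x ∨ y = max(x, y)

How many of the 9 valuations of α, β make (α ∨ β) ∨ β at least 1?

α = 0, β = 0 ↦ 0  <
α = 0, β = 1/2 ↦ 1/2  <
α = 0, β = 1 ↦ 1  ≥
α = 1/2, β = 0 ↦ 1/2  <
α = 1/2, β = 1/2 ↦ 1/2  <
α = 1/2, β = 1 ↦ 1  ≥
α = 1, β = 0 ↦ 1  ≥
α = 1, β = 1/2 ↦ 1  ≥
α = 1, β = 1 ↦ 1  ≥
So 5 of the 9 assignments meet the threshold.

5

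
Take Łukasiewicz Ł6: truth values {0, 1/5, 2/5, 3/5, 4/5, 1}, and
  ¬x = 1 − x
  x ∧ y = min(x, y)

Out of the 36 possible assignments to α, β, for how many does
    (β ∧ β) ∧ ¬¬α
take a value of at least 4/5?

value 1: 1 assignment (counts)
value 4/5: 3 assignments (counts)
value 3/5: 5 assignments
value 2/5: 7 assignments
value 1/5: 9 assignments
value 0: 11 assignments
So 4 of the 36 assignments meet the threshold.

4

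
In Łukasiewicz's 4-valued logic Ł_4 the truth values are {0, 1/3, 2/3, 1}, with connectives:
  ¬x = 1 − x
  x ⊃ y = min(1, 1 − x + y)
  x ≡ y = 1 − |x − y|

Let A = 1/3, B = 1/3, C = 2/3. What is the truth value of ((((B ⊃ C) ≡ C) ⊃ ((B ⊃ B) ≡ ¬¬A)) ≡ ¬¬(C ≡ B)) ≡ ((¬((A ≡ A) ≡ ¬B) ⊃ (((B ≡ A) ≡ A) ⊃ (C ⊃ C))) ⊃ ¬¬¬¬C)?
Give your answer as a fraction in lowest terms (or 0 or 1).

2/3

B ⊃ C = 1/3 ⊃ 2/3 = 1
(B ⊃ C) ≡ C = 1 ≡ 2/3 = 2/3
B ⊃ B = 1/3 ⊃ 1/3 = 1
¬A = ¬1/3 = 2/3
¬¬A = ¬2/3 = 1/3
(B ⊃ B) ≡ ¬¬A = 1 ≡ 1/3 = 1/3
((B ⊃ C) ≡ C) ⊃ ((B ⊃ B) ≡ ¬¬A) = 2/3 ⊃ 1/3 = 2/3
C ≡ B = 2/3 ≡ 1/3 = 2/3
¬(C ≡ B) = ¬2/3 = 1/3
¬¬(C ≡ B) = ¬1/3 = 2/3
(((B ⊃ C) ≡ C) ⊃ ((B ⊃ B) ≡ ¬¬A)) ≡ ¬¬(C ≡ B) = 2/3 ≡ 2/3 = 1
A ≡ A = 1/3 ≡ 1/3 = 1
¬B = ¬1/3 = 2/3
(A ≡ A) ≡ ¬B = 1 ≡ 2/3 = 2/3
¬((A ≡ A) ≡ ¬B) = ¬2/3 = 1/3
B ≡ A = 1/3 ≡ 1/3 = 1
(B ≡ A) ≡ A = 1 ≡ 1/3 = 1/3
C ⊃ C = 2/3 ⊃ 2/3 = 1
((B ≡ A) ≡ A) ⊃ (C ⊃ C) = 1/3 ⊃ 1 = 1
¬((A ≡ A) ≡ ¬B) ⊃ (((B ≡ A) ≡ A) ⊃ (C ⊃ C)) = 1/3 ⊃ 1 = 1
¬C = ¬2/3 = 1/3
¬¬C = ¬1/3 = 2/3
¬¬¬C = ¬2/3 = 1/3
¬¬¬¬C = ¬1/3 = 2/3
(¬((A ≡ A) ≡ ¬B) ⊃ (((B ≡ A) ≡ A) ⊃ (C ⊃ C))) ⊃ ¬¬¬¬C = 1 ⊃ 2/3 = 2/3
((((B ⊃ C) ≡ C) ⊃ ((B ⊃ B) ≡ ¬¬A)) ≡ ¬¬(C ≡ B)) ≡ ((¬((A ≡ A) ≡ ¬B) ⊃ (((B ≡ A) ≡ A) ⊃ (C ⊃ C))) ⊃ ¬¬¬¬C) = 1 ≡ 2/3 = 2/3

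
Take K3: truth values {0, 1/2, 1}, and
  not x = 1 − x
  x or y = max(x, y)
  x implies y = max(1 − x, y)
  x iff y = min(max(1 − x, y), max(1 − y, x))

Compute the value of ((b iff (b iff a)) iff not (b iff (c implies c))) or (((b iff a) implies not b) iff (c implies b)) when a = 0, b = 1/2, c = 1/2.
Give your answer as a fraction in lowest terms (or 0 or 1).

1/2

b iff a = 1/2 iff 0 = 1/2
b iff (b iff a) = 1/2 iff 1/2 = 1/2
c implies c = 1/2 implies 1/2 = 1/2
b iff (c implies c) = 1/2 iff 1/2 = 1/2
not (b iff (c implies c)) = not 1/2 = 1/2
(b iff (b iff a)) iff not (b iff (c implies c)) = 1/2 iff 1/2 = 1/2
b iff a = 1/2 iff 0 = 1/2
not b = not 1/2 = 1/2
(b iff a) implies not b = 1/2 implies 1/2 = 1/2
c implies b = 1/2 implies 1/2 = 1/2
((b iff a) implies not b) iff (c implies b) = 1/2 iff 1/2 = 1/2
((b iff (b iff a)) iff not (b iff (c implies c))) or (((b iff a) implies not b) iff (c implies b)) = 1/2 or 1/2 = 1/2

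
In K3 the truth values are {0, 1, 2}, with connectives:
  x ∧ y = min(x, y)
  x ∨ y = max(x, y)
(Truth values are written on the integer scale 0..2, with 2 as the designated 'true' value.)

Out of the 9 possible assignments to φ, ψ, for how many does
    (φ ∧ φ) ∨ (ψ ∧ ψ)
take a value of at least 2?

5

φ = 0, ψ = 0 ↦ 0  <
φ = 0, ψ = 1 ↦ 1  <
φ = 0, ψ = 2 ↦ 2  ≥
φ = 1, ψ = 0 ↦ 1  <
φ = 1, ψ = 1 ↦ 1  <
φ = 1, ψ = 2 ↦ 2  ≥
φ = 2, ψ = 0 ↦ 2  ≥
φ = 2, ψ = 1 ↦ 2  ≥
φ = 2, ψ = 2 ↦ 2  ≥
So 5 of the 9 assignments meet the threshold.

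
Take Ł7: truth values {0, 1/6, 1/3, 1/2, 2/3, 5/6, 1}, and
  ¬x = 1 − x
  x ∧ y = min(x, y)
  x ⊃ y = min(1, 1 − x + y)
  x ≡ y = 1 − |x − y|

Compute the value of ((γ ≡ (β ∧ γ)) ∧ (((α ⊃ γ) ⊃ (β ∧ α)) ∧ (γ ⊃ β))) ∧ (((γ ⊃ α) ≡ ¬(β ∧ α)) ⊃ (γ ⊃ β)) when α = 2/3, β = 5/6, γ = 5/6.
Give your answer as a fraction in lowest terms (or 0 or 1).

2/3

β ∧ γ = 5/6 ∧ 5/6 = 5/6
γ ≡ (β ∧ γ) = 5/6 ≡ 5/6 = 1
α ⊃ γ = 2/3 ⊃ 5/6 = 1
β ∧ α = 5/6 ∧ 2/3 = 2/3
(α ⊃ γ) ⊃ (β ∧ α) = 1 ⊃ 2/3 = 2/3
γ ⊃ β = 5/6 ⊃ 5/6 = 1
((α ⊃ γ) ⊃ (β ∧ α)) ∧ (γ ⊃ β) = 2/3 ∧ 1 = 2/3
(γ ≡ (β ∧ γ)) ∧ (((α ⊃ γ) ⊃ (β ∧ α)) ∧ (γ ⊃ β)) = 1 ∧ 2/3 = 2/3
γ ⊃ α = 5/6 ⊃ 2/3 = 5/6
β ∧ α = 5/6 ∧ 2/3 = 2/3
¬(β ∧ α) = ¬2/3 = 1/3
(γ ⊃ α) ≡ ¬(β ∧ α) = 5/6 ≡ 1/3 = 1/2
γ ⊃ β = 5/6 ⊃ 5/6 = 1
((γ ⊃ α) ≡ ¬(β ∧ α)) ⊃ (γ ⊃ β) = 1/2 ⊃ 1 = 1
((γ ≡ (β ∧ γ)) ∧ (((α ⊃ γ) ⊃ (β ∧ α)) ∧ (γ ⊃ β))) ∧ (((γ ⊃ α) ≡ ¬(β ∧ α)) ⊃ (γ ⊃ β)) = 2/3 ∧ 1 = 2/3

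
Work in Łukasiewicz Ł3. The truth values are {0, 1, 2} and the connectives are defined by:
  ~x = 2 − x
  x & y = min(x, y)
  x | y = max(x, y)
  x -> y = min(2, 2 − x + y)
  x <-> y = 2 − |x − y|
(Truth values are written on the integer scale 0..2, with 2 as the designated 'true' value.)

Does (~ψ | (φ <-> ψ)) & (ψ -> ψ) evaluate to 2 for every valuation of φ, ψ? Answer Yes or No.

No

Counterexample: take φ = 0, ψ = 1.
~ψ = ~1 = 1
φ <-> ψ = 0 <-> 1 = 1
~ψ | (φ <-> ψ) = 1 | 1 = 1
ψ -> ψ = 1 -> 1 = 2
(~ψ | (φ <-> ψ)) & (ψ -> ψ) = 1 & 2 = 1
This gives 1 ≠ 2.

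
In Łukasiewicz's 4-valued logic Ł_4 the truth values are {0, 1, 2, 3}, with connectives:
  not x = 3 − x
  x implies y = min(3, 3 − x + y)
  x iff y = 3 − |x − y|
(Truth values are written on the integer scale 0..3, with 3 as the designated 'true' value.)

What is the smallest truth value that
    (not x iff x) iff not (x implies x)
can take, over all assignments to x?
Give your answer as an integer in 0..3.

Take x = 1:
not x = not 1 = 2
not x iff x = 2 iff 1 = 2
x implies x = 1 implies 1 = 3
not (x implies x) = not 3 = 0
(not x iff x) iff not (x implies x) = 2 iff 0 = 1
No assignment yields a value below 1, so this is the minimum.

1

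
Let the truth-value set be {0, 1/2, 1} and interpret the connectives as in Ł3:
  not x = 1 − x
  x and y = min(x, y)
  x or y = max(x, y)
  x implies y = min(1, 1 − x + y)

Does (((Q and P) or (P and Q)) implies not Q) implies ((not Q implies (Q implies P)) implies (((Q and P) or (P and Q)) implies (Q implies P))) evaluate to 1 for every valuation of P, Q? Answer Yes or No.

Yes

P = 0, Q = 0 ↦ 1
P = 0, Q = 1/2 ↦ 1
P = 0, Q = 1 ↦ 1
P = 1/2, Q = 0 ↦ 1
P = 1/2, Q = 1/2 ↦ 1
P = 1/2, Q = 1 ↦ 1
P = 1, Q = 0 ↦ 1
P = 1, Q = 1/2 ↦ 1
P = 1, Q = 1 ↦ 1
Every assignment gives a value ≥ 1.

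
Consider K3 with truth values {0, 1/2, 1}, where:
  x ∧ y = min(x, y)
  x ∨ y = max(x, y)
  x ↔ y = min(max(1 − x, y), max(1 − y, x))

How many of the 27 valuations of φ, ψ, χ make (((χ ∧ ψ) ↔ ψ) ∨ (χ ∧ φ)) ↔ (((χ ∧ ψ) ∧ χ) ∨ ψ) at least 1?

3

value 1: 3 assignments (counts)
value 1/2: 12 assignments
value 0: 12 assignments
So 3 of the 27 assignments meet the threshold.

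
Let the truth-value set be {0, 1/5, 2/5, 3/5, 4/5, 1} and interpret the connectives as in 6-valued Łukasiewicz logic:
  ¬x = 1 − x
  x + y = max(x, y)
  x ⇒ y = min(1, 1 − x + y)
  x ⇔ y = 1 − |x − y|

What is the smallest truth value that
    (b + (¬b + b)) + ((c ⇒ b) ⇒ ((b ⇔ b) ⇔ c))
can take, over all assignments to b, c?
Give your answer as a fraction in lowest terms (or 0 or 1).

Take b = 2/5, c = 0:
¬b = ¬2/5 = 3/5
¬b + b = 3/5 + 2/5 = 3/5
b + (¬b + b) = 2/5 + 3/5 = 3/5
c ⇒ b = 0 ⇒ 2/5 = 1
b ⇔ b = 2/5 ⇔ 2/5 = 1
(b ⇔ b) ⇔ c = 1 ⇔ 0 = 0
(c ⇒ b) ⇒ ((b ⇔ b) ⇔ c) = 1 ⇒ 0 = 0
(b + (¬b + b)) + ((c ⇒ b) ⇒ ((b ⇔ b) ⇔ c)) = 3/5 + 0 = 3/5
No assignment yields a value below 3/5, so this is the minimum.

3/5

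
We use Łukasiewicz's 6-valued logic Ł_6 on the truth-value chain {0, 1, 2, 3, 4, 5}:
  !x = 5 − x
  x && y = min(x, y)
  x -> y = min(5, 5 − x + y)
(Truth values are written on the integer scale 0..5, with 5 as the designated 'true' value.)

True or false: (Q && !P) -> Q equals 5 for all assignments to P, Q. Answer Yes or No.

At P = 2, Q = 1, for instance:
!P = !2 = 3
Q && !P = 1 && 3 = 1
(Q && !P) -> Q = 1 -> 1 = 5
and checking the remaining 35 assignments likewise gives ≥ 5 in every case.

Yes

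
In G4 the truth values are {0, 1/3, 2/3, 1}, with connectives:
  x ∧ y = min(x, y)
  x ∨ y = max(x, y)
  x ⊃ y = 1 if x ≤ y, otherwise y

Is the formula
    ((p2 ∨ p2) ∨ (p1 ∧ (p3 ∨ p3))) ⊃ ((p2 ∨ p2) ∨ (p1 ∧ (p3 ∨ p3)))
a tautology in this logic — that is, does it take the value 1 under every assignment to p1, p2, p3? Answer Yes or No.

Yes

At p1 = 2/3, p2 = 0, p3 = 1/3, for instance:
p2 ∨ p2 = 0 ∨ 0 = 0
p3 ∨ p3 = 1/3 ∨ 1/3 = 1/3
p1 ∧ (p3 ∨ p3) = 2/3 ∧ 1/3 = 1/3
(p2 ∨ p2) ∨ (p1 ∧ (p3 ∨ p3)) = 0 ∨ 1/3 = 1/3
((p2 ∨ p2) ∨ (p1 ∧ (p3 ∨ p3))) ⊃ ((p2 ∨ p2) ∨ (p1 ∧ (p3 ∨ p3))) = 1/3 ⊃ 1/3 = 1
and checking the remaining 63 assignments likewise gives ≥ 1 in every case.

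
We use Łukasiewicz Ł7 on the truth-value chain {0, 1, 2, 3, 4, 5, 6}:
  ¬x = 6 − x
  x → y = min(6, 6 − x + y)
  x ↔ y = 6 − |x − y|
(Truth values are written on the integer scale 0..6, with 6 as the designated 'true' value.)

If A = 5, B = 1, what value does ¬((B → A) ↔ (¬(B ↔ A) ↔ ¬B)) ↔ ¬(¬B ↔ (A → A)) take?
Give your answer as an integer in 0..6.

6

B → A = 1 → 5 = 6
B ↔ A = 1 ↔ 5 = 2
¬(B ↔ A) = ¬2 = 4
¬B = ¬1 = 5
¬(B ↔ A) ↔ ¬B = 4 ↔ 5 = 5
(B → A) ↔ (¬(B ↔ A) ↔ ¬B) = 6 ↔ 5 = 5
¬((B → A) ↔ (¬(B ↔ A) ↔ ¬B)) = ¬5 = 1
¬B = ¬1 = 5
A → A = 5 → 5 = 6
¬B ↔ (A → A) = 5 ↔ 6 = 5
¬(¬B ↔ (A → A)) = ¬5 = 1
¬((B → A) ↔ (¬(B ↔ A) ↔ ¬B)) ↔ ¬(¬B ↔ (A → A)) = 1 ↔ 1 = 6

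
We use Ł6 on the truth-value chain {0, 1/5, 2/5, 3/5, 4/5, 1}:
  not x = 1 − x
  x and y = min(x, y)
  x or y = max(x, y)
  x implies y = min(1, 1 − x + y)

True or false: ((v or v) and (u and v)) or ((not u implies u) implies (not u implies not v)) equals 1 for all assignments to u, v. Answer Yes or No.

Counterexample: take u = 1/5, v = 1.
v or v = 1 or 1 = 1
u and v = 1/5 and 1 = 1/5
(v or v) and (u and v) = 1 and 1/5 = 1/5
not u = not 1/5 = 4/5
not u implies u = 4/5 implies 1/5 = 2/5
not u = not 1/5 = 4/5
not v = not 1 = 0
not u implies not v = 4/5 implies 0 = 1/5
(not u implies u) implies (not u implies not v) = 2/5 implies 1/5 = 4/5
((v or v) and (u and v)) or ((not u implies u) implies (not u implies not v)) = 1/5 or 4/5 = 4/5
This gives 4/5 ≠ 1.

No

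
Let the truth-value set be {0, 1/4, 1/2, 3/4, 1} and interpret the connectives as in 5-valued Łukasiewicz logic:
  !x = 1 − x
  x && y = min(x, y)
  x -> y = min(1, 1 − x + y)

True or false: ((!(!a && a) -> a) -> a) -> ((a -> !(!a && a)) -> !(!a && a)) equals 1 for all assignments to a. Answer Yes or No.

Yes

a = 0 ↦ 1
a = 1/4 ↦ 1
a = 1/2 ↦ 1
a = 3/4 ↦ 1
a = 1 ↦ 1
Every assignment gives a value ≥ 1.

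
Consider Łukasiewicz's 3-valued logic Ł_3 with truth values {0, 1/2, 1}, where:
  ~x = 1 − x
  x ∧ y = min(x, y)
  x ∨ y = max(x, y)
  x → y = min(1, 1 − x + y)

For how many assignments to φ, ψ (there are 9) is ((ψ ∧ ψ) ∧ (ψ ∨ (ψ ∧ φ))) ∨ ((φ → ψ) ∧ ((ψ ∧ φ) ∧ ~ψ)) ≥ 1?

3

φ = 0, ψ = 0 ↦ 0  <
φ = 0, ψ = 1/2 ↦ 1/2  <
φ = 0, ψ = 1 ↦ 1  ≥
φ = 1/2, ψ = 0 ↦ 0  <
φ = 1/2, ψ = 1/2 ↦ 1/2  <
φ = 1/2, ψ = 1 ↦ 1  ≥
φ = 1, ψ = 0 ↦ 0  <
φ = 1, ψ = 1/2 ↦ 1/2  <
φ = 1, ψ = 1 ↦ 1  ≥
So 3 of the 9 assignments meet the threshold.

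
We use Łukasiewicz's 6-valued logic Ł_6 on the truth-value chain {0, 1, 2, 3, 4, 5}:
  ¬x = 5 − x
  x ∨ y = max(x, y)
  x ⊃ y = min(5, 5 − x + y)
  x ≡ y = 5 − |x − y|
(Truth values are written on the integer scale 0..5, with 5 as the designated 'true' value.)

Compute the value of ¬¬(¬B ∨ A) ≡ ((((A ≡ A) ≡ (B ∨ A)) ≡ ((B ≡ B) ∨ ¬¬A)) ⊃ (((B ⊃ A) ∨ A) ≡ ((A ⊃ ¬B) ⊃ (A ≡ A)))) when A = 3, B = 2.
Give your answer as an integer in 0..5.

3

¬B = ¬2 = 3
¬B ∨ A = 3 ∨ 3 = 3
¬(¬B ∨ A) = ¬3 = 2
¬¬(¬B ∨ A) = ¬2 = 3
A ≡ A = 3 ≡ 3 = 5
B ∨ A = 2 ∨ 3 = 3
(A ≡ A) ≡ (B ∨ A) = 5 ≡ 3 = 3
B ≡ B = 2 ≡ 2 = 5
¬A = ¬3 = 2
¬¬A = ¬2 = 3
(B ≡ B) ∨ ¬¬A = 5 ∨ 3 = 5
((A ≡ A) ≡ (B ∨ A)) ≡ ((B ≡ B) ∨ ¬¬A) = 3 ≡ 5 = 3
B ⊃ A = 2 ⊃ 3 = 5
(B ⊃ A) ∨ A = 5 ∨ 3 = 5
¬B = ¬2 = 3
A ⊃ ¬B = 3 ⊃ 3 = 5
A ≡ A = 3 ≡ 3 = 5
(A ⊃ ¬B) ⊃ (A ≡ A) = 5 ⊃ 5 = 5
((B ⊃ A) ∨ A) ≡ ((A ⊃ ¬B) ⊃ (A ≡ A)) = 5 ≡ 5 = 5
(((A ≡ A) ≡ (B ∨ A)) ≡ ((B ≡ B) ∨ ¬¬A)) ⊃ (((B ⊃ A) ∨ A) ≡ ((A ⊃ ¬B) ⊃ (A ≡ A))) = 3 ⊃ 5 = 5
¬¬(¬B ∨ A) ≡ ((((A ≡ A) ≡ (B ∨ A)) ≡ ((B ≡ B) ∨ ¬¬A)) ⊃ (((B ⊃ A) ∨ A) ≡ ((A ⊃ ¬B) ⊃ (A ≡ A)))) = 3 ≡ 5 = 3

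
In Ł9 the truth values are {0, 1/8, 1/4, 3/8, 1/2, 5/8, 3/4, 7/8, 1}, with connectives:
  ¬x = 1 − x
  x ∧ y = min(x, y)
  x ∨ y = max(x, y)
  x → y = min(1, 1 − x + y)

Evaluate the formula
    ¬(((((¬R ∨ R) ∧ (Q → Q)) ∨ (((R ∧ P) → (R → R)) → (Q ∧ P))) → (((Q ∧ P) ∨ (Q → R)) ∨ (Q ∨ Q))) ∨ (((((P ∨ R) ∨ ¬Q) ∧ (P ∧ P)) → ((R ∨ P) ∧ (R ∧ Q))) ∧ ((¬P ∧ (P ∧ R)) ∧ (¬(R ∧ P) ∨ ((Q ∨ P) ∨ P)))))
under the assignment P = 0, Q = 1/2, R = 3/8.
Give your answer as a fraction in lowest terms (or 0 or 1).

0

¬R = ¬3/8 = 5/8
¬R ∨ R = 5/8 ∨ 3/8 = 5/8
Q → Q = 1/2 → 1/2 = 1
(¬R ∨ R) ∧ (Q → Q) = 5/8 ∧ 1 = 5/8
R ∧ P = 3/8 ∧ 0 = 0
R → R = 3/8 → 3/8 = 1
(R ∧ P) → (R → R) = 0 → 1 = 1
Q ∧ P = 1/2 ∧ 0 = 0
((R ∧ P) → (R → R)) → (Q ∧ P) = 1 → 0 = 0
((¬R ∨ R) ∧ (Q → Q)) ∨ (((R ∧ P) → (R → R)) → (Q ∧ P)) = 5/8 ∨ 0 = 5/8
Q ∧ P = 1/2 ∧ 0 = 0
Q → R = 1/2 → 3/8 = 7/8
(Q ∧ P) ∨ (Q → R) = 0 ∨ 7/8 = 7/8
Q ∨ Q = 1/2 ∨ 1/2 = 1/2
((Q ∧ P) ∨ (Q → R)) ∨ (Q ∨ Q) = 7/8 ∨ 1/2 = 7/8
(((¬R ∨ R) ∧ (Q → Q)) ∨ (((R ∧ P) → (R → R)) → (Q ∧ P))) → (((Q ∧ P) ∨ (Q → R)) ∨ (Q ∨ Q)) = 5/8 → 7/8 = 1
P ∨ R = 0 ∨ 3/8 = 3/8
¬Q = ¬1/2 = 1/2
(P ∨ R) ∨ ¬Q = 3/8 ∨ 1/2 = 1/2
P ∧ P = 0 ∧ 0 = 0
((P ∨ R) ∨ ¬Q) ∧ (P ∧ P) = 1/2 ∧ 0 = 0
R ∨ P = 3/8 ∨ 0 = 3/8
R ∧ Q = 3/8 ∧ 1/2 = 3/8
(R ∨ P) ∧ (R ∧ Q) = 3/8 ∧ 3/8 = 3/8
(((P ∨ R) ∨ ¬Q) ∧ (P ∧ P)) → ((R ∨ P) ∧ (R ∧ Q)) = 0 → 3/8 = 1
¬P = ¬0 = 1
P ∧ R = 0 ∧ 3/8 = 0
¬P ∧ (P ∧ R) = 1 ∧ 0 = 0
R ∧ P = 3/8 ∧ 0 = 0
¬(R ∧ P) = ¬0 = 1
Q ∨ P = 1/2 ∨ 0 = 1/2
(Q ∨ P) ∨ P = 1/2 ∨ 0 = 1/2
¬(R ∧ P) ∨ ((Q ∨ P) ∨ P) = 1 ∨ 1/2 = 1
(¬P ∧ (P ∧ R)) ∧ (¬(R ∧ P) ∨ ((Q ∨ P) ∨ P)) = 0 ∧ 1 = 0
((((P ∨ R) ∨ ¬Q) ∧ (P ∧ P)) → ((R ∨ P) ∧ (R ∧ Q))) ∧ ((¬P ∧ (P ∧ R)) ∧ (¬(R ∧ P) ∨ ((Q ∨ P) ∨ P))) = 1 ∧ 0 = 0
((((¬R ∨ R) ∧ (Q → Q)) ∨ (((R ∧ P) → (R → R)) → (Q ∧ P))) → (((Q ∧ P) ∨ (Q → R)) ∨ (Q ∨ Q))) ∨ (((((P ∨ R) ∨ ¬Q) ∧ (P ∧ P)) → ((R ∨ P) ∧ (R ∧ Q))) ∧ ((¬P ∧ (P ∧ R)) ∧ (¬(R ∧ P) ∨ ((Q ∨ P) ∨ P)))) = 1 ∨ 0 = 1
¬(((((¬R ∨ R) ∧ (Q → Q)) ∨ (((R ∧ P) → (R → R)) → (Q ∧ P))) → (((Q ∧ P) ∨ (Q → R)) ∨ (Q ∨ Q))) ∨ (((((P ∨ R) ∨ ¬Q) ∧ (P ∧ P)) → ((R ∨ P) ∧ (R ∧ Q))) ∧ ((¬P ∧ (P ∧ R)) ∧ (¬(R ∧ P) ∨ ((Q ∨ P) ∨ P))))) = ¬1 = 0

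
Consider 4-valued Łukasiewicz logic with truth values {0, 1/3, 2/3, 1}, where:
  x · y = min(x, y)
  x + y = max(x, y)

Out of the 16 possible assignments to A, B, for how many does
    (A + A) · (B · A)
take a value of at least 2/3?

A = 0, B = 0 ↦ 0  <
A = 0, B = 1/3 ↦ 0  <
A = 0, B = 2/3 ↦ 0  <
A = 0, B = 1 ↦ 0  <
A = 1/3, B = 0 ↦ 0  <
A = 1/3, B = 1/3 ↦ 1/3  <
A = 1/3, B = 2/3 ↦ 1/3  <
A = 1/3, B = 1 ↦ 1/3  <
A = 2/3, B = 0 ↦ 0  <
A = 2/3, B = 1/3 ↦ 1/3  <
A = 2/3, B = 2/3 ↦ 2/3  ≥
A = 2/3, B = 1 ↦ 2/3  ≥
A = 1, B = 0 ↦ 0  <
A = 1, B = 1/3 ↦ 1/3  <
A = 1, B = 2/3 ↦ 2/3  ≥
A = 1, B = 1 ↦ 1  ≥
So 4 of the 16 assignments meet the threshold.

4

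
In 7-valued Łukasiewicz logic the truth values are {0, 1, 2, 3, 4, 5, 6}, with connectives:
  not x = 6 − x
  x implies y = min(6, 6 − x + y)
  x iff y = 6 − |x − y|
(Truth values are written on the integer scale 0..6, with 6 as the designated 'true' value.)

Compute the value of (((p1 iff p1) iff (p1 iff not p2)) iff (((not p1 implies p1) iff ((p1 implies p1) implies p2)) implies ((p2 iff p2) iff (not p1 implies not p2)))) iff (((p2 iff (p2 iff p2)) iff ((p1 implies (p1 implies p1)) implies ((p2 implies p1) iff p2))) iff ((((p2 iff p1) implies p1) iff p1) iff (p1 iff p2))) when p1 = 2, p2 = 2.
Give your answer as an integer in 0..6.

p1 iff p1 = 2 iff 2 = 6
not p2 = not 2 = 4
p1 iff not p2 = 2 iff 4 = 4
(p1 iff p1) iff (p1 iff not p2) = 6 iff 4 = 4
not p1 = not 2 = 4
not p1 implies p1 = 4 implies 2 = 4
p1 implies p1 = 2 implies 2 = 6
(p1 implies p1) implies p2 = 6 implies 2 = 2
(not p1 implies p1) iff ((p1 implies p1) implies p2) = 4 iff 2 = 4
p2 iff p2 = 2 iff 2 = 6
not p1 = not 2 = 4
not p2 = not 2 = 4
not p1 implies not p2 = 4 implies 4 = 6
(p2 iff p2) iff (not p1 implies not p2) = 6 iff 6 = 6
((not p1 implies p1) iff ((p1 implies p1) implies p2)) implies ((p2 iff p2) iff (not p1 implies not p2)) = 4 implies 6 = 6
((p1 iff p1) iff (p1 iff not p2)) iff (((not p1 implies p1) iff ((p1 implies p1) implies p2)) implies ((p2 iff p2) iff (not p1 implies not p2))) = 4 iff 6 = 4
p2 iff p2 = 2 iff 2 = 6
p2 iff (p2 iff p2) = 2 iff 6 = 2
p1 implies p1 = 2 implies 2 = 6
p1 implies (p1 implies p1) = 2 implies 6 = 6
p2 implies p1 = 2 implies 2 = 6
(p2 implies p1) iff p2 = 6 iff 2 = 2
(p1 implies (p1 implies p1)) implies ((p2 implies p1) iff p2) = 6 implies 2 = 2
(p2 iff (p2 iff p2)) iff ((p1 implies (p1 implies p1)) implies ((p2 implies p1) iff p2)) = 2 iff 2 = 6
p2 iff p1 = 2 iff 2 = 6
(p2 iff p1) implies p1 = 6 implies 2 = 2
((p2 iff p1) implies p1) iff p1 = 2 iff 2 = 6
p1 iff p2 = 2 iff 2 = 6
(((p2 iff p1) implies p1) iff p1) iff (p1 iff p2) = 6 iff 6 = 6
((p2 iff (p2 iff p2)) iff ((p1 implies (p1 implies p1)) implies ((p2 implies p1) iff p2))) iff ((((p2 iff p1) implies p1) iff p1) iff (p1 iff p2)) = 6 iff 6 = 6
(((p1 iff p1) iff (p1 iff not p2)) iff (((not p1 implies p1) iff ((p1 implies p1) implies p2)) implies ((p2 iff p2) iff (not p1 implies not p2)))) iff (((p2 iff (p2 iff p2)) iff ((p1 implies (p1 implies p1)) implies ((p2 implies p1) iff p2))) iff ((((p2 iff p1) implies p1) iff p1) iff (p1 iff p2))) = 4 iff 6 = 4

4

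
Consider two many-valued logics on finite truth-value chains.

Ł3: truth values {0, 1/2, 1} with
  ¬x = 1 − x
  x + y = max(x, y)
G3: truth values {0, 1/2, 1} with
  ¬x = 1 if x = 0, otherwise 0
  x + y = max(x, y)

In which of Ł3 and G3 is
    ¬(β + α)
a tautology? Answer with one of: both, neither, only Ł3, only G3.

neither

In Ł3: at α = 0, β = 1/2 the value is 1/2 — not a tautology.
In G3: at α = 0, β = 1/2 the value is 0 — not a tautology.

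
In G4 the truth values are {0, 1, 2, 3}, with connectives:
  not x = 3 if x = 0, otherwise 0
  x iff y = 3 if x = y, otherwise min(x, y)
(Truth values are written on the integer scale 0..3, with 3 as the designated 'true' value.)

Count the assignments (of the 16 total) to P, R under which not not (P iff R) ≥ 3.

P = 0, R = 0 ↦ 3  ≥
P = 0, R = 1 ↦ 0  <
P = 0, R = 2 ↦ 0  <
P = 0, R = 3 ↦ 0  <
P = 1, R = 0 ↦ 0  <
P = 1, R = 1 ↦ 3  ≥
P = 1, R = 2 ↦ 3  ≥
P = 1, R = 3 ↦ 3  ≥
P = 2, R = 0 ↦ 0  <
P = 2, R = 1 ↦ 3  ≥
P = 2, R = 2 ↦ 3  ≥
P = 2, R = 3 ↦ 3  ≥
P = 3, R = 0 ↦ 0  <
P = 3, R = 1 ↦ 3  ≥
P = 3, R = 2 ↦ 3  ≥
P = 3, R = 3 ↦ 3  ≥
So 10 of the 16 assignments meet the threshold.

10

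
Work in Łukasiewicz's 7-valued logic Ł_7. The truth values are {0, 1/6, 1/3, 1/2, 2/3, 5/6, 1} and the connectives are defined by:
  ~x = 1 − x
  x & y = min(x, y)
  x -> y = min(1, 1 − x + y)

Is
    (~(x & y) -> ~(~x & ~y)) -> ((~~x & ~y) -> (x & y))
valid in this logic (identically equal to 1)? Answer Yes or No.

No

Counterexample: take x = 2/3, y = 0.
x & y = 2/3 & 0 = 0
~(x & y) = ~0 = 1
~x = ~2/3 = 1/3
~y = ~0 = 1
~x & ~y = 1/3 & 1 = 1/3
~(~x & ~y) = ~1/3 = 2/3
~(x & y) -> ~(~x & ~y) = 1 -> 2/3 = 2/3
~x = ~2/3 = 1/3
~~x = ~1/3 = 2/3
~y = ~0 = 1
~~x & ~y = 2/3 & 1 = 2/3
x & y = 2/3 & 0 = 0
(~~x & ~y) -> (x & y) = 2/3 -> 0 = 1/3
(~(x & y) -> ~(~x & ~y)) -> ((~~x & ~y) -> (x & y)) = 2/3 -> 1/3 = 2/3
This gives 2/3 ≠ 1.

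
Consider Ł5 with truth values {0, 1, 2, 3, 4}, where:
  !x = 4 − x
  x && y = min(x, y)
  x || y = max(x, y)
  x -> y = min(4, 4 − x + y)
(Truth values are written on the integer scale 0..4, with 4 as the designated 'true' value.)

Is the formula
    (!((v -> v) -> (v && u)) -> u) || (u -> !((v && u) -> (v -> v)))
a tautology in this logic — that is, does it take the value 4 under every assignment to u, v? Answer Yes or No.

Counterexample: take u = 1, v = 0.
v -> v = 0 -> 0 = 4
v && u = 0 && 1 = 0
(v -> v) -> (v && u) = 4 -> 0 = 0
!((v -> v) -> (v && u)) = !0 = 4
!((v -> v) -> (v && u)) -> u = 4 -> 1 = 1
v && u = 0 && 1 = 0
v -> v = 0 -> 0 = 4
(v && u) -> (v -> v) = 0 -> 4 = 4
!((v && u) -> (v -> v)) = !4 = 0
u -> !((v && u) -> (v -> v)) = 1 -> 0 = 3
(!((v -> v) -> (v && u)) -> u) || (u -> !((v && u) -> (v -> v))) = 1 || 3 = 3
This gives 3 ≠ 4.

No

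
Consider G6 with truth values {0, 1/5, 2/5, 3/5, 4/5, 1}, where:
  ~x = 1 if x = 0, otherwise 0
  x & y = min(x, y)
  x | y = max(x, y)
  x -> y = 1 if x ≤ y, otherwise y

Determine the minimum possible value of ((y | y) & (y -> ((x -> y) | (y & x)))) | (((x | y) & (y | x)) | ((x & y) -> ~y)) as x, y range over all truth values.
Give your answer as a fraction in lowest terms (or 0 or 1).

Take x = 1/5, y = 1/5:
y | y = 1/5 | 1/5 = 1/5
x -> y = 1/5 -> 1/5 = 1
y & x = 1/5 & 1/5 = 1/5
(x -> y) | (y & x) = 1 | 1/5 = 1
y -> ((x -> y) | (y & x)) = 1/5 -> 1 = 1
(y | y) & (y -> ((x -> y) | (y & x))) = 1/5 & 1 = 1/5
x | y = 1/5 | 1/5 = 1/5
y | x = 1/5 | 1/5 = 1/5
(x | y) & (y | x) = 1/5 & 1/5 = 1/5
x & y = 1/5 & 1/5 = 1/5
~y = ~1/5 = 0
(x & y) -> ~y = 1/5 -> 0 = 0
((x | y) & (y | x)) | ((x & y) -> ~y) = 1/5 | 0 = 1/5
((y | y) & (y -> ((x -> y) | (y & x)))) | (((x | y) & (y | x)) | ((x & y) -> ~y)) = 1/5 | 1/5 = 1/5
No assignment yields a value below 1/5, so this is the minimum.

1/5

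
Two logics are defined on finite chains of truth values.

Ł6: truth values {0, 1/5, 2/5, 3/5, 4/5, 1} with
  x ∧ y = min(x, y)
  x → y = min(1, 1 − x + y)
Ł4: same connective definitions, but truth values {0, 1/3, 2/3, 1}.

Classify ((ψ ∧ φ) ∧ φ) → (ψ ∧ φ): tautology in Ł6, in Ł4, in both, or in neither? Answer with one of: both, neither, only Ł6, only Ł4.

both

In Ł6: every assignment gives 1 — tautology.
In Ł4: every assignment gives 1 — tautology.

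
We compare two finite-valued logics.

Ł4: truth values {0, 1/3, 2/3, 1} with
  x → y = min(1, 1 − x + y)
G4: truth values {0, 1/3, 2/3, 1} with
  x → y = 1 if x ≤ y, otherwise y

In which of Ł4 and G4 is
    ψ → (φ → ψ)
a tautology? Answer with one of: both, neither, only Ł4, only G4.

In Ł4: every assignment gives 1 — tautology.
In G4: every assignment gives 1 — tautology.

both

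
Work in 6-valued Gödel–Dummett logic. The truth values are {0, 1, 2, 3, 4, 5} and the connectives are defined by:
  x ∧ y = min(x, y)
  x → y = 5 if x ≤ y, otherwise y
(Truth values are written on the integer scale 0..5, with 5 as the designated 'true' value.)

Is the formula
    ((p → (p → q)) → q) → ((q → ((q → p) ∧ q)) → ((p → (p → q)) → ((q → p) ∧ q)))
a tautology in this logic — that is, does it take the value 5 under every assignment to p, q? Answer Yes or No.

Yes

At p = 2, q = 0, for instance:
p → q = 2 → 0 = 0
p → (p → q) = 2 → 0 = 0
(p → (p → q)) → q = 0 → 0 = 5
q → p = 0 → 2 = 5
(q → p) ∧ q = 5 ∧ 0 = 0
q → ((q → p) ∧ q) = 0 → 0 = 5
(p → (p → q)) → ((q → p) ∧ q) = 0 → 0 = 5
(q → ((q → p) ∧ q)) → ((p → (p → q)) → ((q → p) ∧ q)) = 5 → 5 = 5
((p → (p → q)) → q) → ((q → ((q → p) ∧ q)) → ((p → (p → q)) → ((q → p) ∧ q))) = 5 → 5 = 5
and checking the remaining 35 assignments likewise gives ≥ 5 in every case.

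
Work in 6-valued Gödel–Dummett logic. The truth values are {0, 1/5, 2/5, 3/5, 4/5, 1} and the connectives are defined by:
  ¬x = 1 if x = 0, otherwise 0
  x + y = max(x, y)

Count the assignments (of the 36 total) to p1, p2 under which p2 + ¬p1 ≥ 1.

value 1: 11 assignments (counts)
value 4/5: 5 assignments
value 3/5: 5 assignments
value 2/5: 5 assignments
value 1/5: 5 assignments
value 0: 5 assignments
So 11 of the 36 assignments meet the threshold.

11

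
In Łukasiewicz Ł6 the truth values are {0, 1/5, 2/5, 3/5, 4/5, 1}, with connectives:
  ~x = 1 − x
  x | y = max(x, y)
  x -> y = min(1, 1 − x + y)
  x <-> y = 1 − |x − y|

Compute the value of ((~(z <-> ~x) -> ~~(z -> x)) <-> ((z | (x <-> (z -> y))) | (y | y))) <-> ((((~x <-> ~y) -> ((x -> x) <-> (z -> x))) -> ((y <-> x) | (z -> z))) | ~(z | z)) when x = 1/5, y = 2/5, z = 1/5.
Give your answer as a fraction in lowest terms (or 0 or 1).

2/5

~x = ~1/5 = 4/5
z <-> ~x = 1/5 <-> 4/5 = 2/5
~(z <-> ~x) = ~2/5 = 3/5
z -> x = 1/5 -> 1/5 = 1
~(z -> x) = ~1 = 0
~~(z -> x) = ~0 = 1
~(z <-> ~x) -> ~~(z -> x) = 3/5 -> 1 = 1
z -> y = 1/5 -> 2/5 = 1
x <-> (z -> y) = 1/5 <-> 1 = 1/5
z | (x <-> (z -> y)) = 1/5 | 1/5 = 1/5
y | y = 2/5 | 2/5 = 2/5
(z | (x <-> (z -> y))) | (y | y) = 1/5 | 2/5 = 2/5
(~(z <-> ~x) -> ~~(z -> x)) <-> ((z | (x <-> (z -> y))) | (y | y)) = 1 <-> 2/5 = 2/5
~x = ~1/5 = 4/5
~y = ~2/5 = 3/5
~x <-> ~y = 4/5 <-> 3/5 = 4/5
x -> x = 1/5 -> 1/5 = 1
z -> x = 1/5 -> 1/5 = 1
(x -> x) <-> (z -> x) = 1 <-> 1 = 1
(~x <-> ~y) -> ((x -> x) <-> (z -> x)) = 4/5 -> 1 = 1
y <-> x = 2/5 <-> 1/5 = 4/5
z -> z = 1/5 -> 1/5 = 1
(y <-> x) | (z -> z) = 4/5 | 1 = 1
((~x <-> ~y) -> ((x -> x) <-> (z -> x))) -> ((y <-> x) | (z -> z)) = 1 -> 1 = 1
z | z = 1/5 | 1/5 = 1/5
~(z | z) = ~1/5 = 4/5
(((~x <-> ~y) -> ((x -> x) <-> (z -> x))) -> ((y <-> x) | (z -> z))) | ~(z | z) = 1 | 4/5 = 1
((~(z <-> ~x) -> ~~(z -> x)) <-> ((z | (x <-> (z -> y))) | (y | y))) <-> ((((~x <-> ~y) -> ((x -> x) <-> (z -> x))) -> ((y <-> x) | (z -> z))) | ~(z | z)) = 2/5 <-> 1 = 2/5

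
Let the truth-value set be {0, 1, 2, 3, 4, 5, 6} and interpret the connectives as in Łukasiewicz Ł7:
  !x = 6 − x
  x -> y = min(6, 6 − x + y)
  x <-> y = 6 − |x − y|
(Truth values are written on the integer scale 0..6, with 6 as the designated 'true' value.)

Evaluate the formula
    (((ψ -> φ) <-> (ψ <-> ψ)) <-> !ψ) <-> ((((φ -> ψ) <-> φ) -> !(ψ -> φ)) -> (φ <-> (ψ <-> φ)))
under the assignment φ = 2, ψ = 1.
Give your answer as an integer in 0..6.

5

ψ -> φ = 1 -> 2 = 6
ψ <-> ψ = 1 <-> 1 = 6
(ψ -> φ) <-> (ψ <-> ψ) = 6 <-> 6 = 6
!ψ = !1 = 5
((ψ -> φ) <-> (ψ <-> ψ)) <-> !ψ = 6 <-> 5 = 5
φ -> ψ = 2 -> 1 = 5
(φ -> ψ) <-> φ = 5 <-> 2 = 3
ψ -> φ = 1 -> 2 = 6
!(ψ -> φ) = !6 = 0
((φ -> ψ) <-> φ) -> !(ψ -> φ) = 3 -> 0 = 3
ψ <-> φ = 1 <-> 2 = 5
φ <-> (ψ <-> φ) = 2 <-> 5 = 3
(((φ -> ψ) <-> φ) -> !(ψ -> φ)) -> (φ <-> (ψ <-> φ)) = 3 -> 3 = 6
(((ψ -> φ) <-> (ψ <-> ψ)) <-> !ψ) <-> ((((φ -> ψ) <-> φ) -> !(ψ -> φ)) -> (φ <-> (ψ <-> φ))) = 5 <-> 6 = 5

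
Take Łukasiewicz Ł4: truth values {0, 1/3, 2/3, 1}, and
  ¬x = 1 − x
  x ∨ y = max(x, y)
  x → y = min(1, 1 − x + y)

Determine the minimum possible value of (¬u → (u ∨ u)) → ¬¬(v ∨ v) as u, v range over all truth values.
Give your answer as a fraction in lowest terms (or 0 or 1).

Take u = 2/3, v = 0:
¬u = ¬2/3 = 1/3
u ∨ u = 2/3 ∨ 2/3 = 2/3
¬u → (u ∨ u) = 1/3 → 2/3 = 1
v ∨ v = 0 ∨ 0 = 0
¬(v ∨ v) = ¬0 = 1
¬¬(v ∨ v) = ¬1 = 0
(¬u → (u ∨ u)) → ¬¬(v ∨ v) = 1 → 0 = 0
No assignment yields a value below 0, so this is the minimum.

0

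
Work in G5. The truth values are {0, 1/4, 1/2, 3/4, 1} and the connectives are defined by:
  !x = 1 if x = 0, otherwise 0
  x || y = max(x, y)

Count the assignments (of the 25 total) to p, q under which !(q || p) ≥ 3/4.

value 1: 1 assignment (counts)
value 0: 24 assignments
So 1 of the 25 assignments meets the threshold.

1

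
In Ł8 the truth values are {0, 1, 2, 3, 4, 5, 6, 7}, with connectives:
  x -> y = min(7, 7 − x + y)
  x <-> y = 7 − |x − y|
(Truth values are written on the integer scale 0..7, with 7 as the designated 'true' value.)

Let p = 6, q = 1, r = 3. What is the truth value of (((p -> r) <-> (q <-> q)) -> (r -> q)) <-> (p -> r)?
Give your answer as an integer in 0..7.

4

p -> r = 6 -> 3 = 4
q <-> q = 1 <-> 1 = 7
(p -> r) <-> (q <-> q) = 4 <-> 7 = 4
r -> q = 3 -> 1 = 5
((p -> r) <-> (q <-> q)) -> (r -> q) = 4 -> 5 = 7
p -> r = 6 -> 3 = 4
(((p -> r) <-> (q <-> q)) -> (r -> q)) <-> (p -> r) = 7 <-> 4 = 4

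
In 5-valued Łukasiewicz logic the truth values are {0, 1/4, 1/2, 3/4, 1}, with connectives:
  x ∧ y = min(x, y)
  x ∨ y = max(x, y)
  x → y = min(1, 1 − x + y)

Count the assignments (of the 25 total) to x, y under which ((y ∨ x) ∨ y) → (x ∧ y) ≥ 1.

5

value 1: 5 assignments (counts)
value 3/4: 8 assignments
value 1/2: 6 assignments
value 1/4: 4 assignments
value 0: 2 assignments
So 5 of the 25 assignments meet the threshold.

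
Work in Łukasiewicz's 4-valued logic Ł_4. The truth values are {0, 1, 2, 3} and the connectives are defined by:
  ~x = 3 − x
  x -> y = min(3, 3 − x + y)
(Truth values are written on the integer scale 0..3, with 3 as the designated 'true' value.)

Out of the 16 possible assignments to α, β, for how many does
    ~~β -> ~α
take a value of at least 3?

10

α = 0, β = 0 ↦ 3  ≥
α = 0, β = 1 ↦ 3  ≥
α = 0, β = 2 ↦ 3  ≥
α = 0, β = 3 ↦ 3  ≥
α = 1, β = 0 ↦ 3  ≥
α = 1, β = 1 ↦ 3  ≥
α = 1, β = 2 ↦ 3  ≥
α = 1, β = 3 ↦ 2  <
α = 2, β = 0 ↦ 3  ≥
α = 2, β = 1 ↦ 3  ≥
α = 2, β = 2 ↦ 2  <
α = 2, β = 3 ↦ 1  <
α = 3, β = 0 ↦ 3  ≥
α = 3, β = 1 ↦ 2  <
α = 3, β = 2 ↦ 1  <
α = 3, β = 3 ↦ 0  <
So 10 of the 16 assignments meet the threshold.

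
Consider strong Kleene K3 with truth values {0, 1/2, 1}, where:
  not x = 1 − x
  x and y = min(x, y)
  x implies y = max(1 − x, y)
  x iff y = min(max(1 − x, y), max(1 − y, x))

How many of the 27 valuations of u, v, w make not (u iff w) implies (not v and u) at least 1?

value 1: 8 assignments (counts)
value 1/2: 15 assignments
value 0: 4 assignments
So 8 of the 27 assignments meet the threshold.

8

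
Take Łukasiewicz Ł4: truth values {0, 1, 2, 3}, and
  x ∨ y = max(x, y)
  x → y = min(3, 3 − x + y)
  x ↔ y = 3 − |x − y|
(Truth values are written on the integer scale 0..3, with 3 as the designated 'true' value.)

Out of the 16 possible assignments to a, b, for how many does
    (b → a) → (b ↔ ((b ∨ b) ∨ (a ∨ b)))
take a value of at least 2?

13

a = 0, b = 0 ↦ 3  ≥
a = 0, b = 1 ↦ 3  ≥
a = 0, b = 2 ↦ 3  ≥
a = 0, b = 3 ↦ 3  ≥
a = 1, b = 0 ↦ 2  ≥
a = 1, b = 1 ↦ 3  ≥
a = 1, b = 2 ↦ 3  ≥
a = 1, b = 3 ↦ 3  ≥
a = 2, b = 0 ↦ 1  <
a = 2, b = 1 ↦ 2  ≥
a = 2, b = 2 ↦ 3  ≥
a = 2, b = 3 ↦ 3  ≥
a = 3, b = 0 ↦ 0  <
a = 3, b = 1 ↦ 1  <
a = 3, b = 2 ↦ 2  ≥
a = 3, b = 3 ↦ 3  ≥
So 13 of the 16 assignments meet the threshold.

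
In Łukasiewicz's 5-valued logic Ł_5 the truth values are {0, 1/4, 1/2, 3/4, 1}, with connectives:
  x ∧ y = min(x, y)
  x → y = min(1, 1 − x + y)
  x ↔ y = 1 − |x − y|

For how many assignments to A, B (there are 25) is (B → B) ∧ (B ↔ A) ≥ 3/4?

value 1: 5 assignments (counts)
value 3/4: 8 assignments (counts)
value 1/2: 6 assignments
value 1/4: 4 assignments
value 0: 2 assignments
So 13 of the 25 assignments meet the threshold.

13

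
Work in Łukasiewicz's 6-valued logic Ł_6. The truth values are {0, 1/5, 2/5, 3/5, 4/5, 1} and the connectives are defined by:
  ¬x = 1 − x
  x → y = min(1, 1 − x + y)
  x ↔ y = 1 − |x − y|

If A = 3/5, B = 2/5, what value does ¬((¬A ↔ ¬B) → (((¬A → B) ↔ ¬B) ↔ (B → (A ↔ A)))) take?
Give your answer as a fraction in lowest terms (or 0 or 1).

¬A = ¬3/5 = 2/5
¬B = ¬2/5 = 3/5
¬A ↔ ¬B = 2/5 ↔ 3/5 = 4/5
¬A = ¬3/5 = 2/5
¬A → B = 2/5 → 2/5 = 1
¬B = ¬2/5 = 3/5
(¬A → B) ↔ ¬B = 1 ↔ 3/5 = 3/5
A ↔ A = 3/5 ↔ 3/5 = 1
B → (A ↔ A) = 2/5 → 1 = 1
((¬A → B) ↔ ¬B) ↔ (B → (A ↔ A)) = 3/5 ↔ 1 = 3/5
(¬A ↔ ¬B) → (((¬A → B) ↔ ¬B) ↔ (B → (A ↔ A))) = 4/5 → 3/5 = 4/5
¬((¬A ↔ ¬B) → (((¬A → B) ↔ ¬B) ↔ (B → (A ↔ A)))) = ¬4/5 = 1/5

1/5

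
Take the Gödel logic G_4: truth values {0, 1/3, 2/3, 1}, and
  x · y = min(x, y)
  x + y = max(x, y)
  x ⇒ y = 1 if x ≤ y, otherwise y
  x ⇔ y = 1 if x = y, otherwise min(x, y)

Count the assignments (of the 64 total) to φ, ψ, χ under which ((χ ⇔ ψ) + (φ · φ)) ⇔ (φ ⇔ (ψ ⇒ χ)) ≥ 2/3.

value 1: 24 assignments (counts)
value 2/3: 6 assignments (counts)
value 1/3: 12 assignments
value 0: 22 assignments
So 30 of the 64 assignments meet the threshold.

30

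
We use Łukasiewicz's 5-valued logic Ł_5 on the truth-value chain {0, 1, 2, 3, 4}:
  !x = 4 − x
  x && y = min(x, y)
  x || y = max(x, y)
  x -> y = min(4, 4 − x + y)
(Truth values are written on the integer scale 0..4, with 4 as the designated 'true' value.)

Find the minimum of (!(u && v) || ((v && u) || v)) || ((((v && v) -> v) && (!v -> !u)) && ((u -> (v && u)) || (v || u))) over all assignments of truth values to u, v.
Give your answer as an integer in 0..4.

2

Take u = 4, v = 2:
u && v = 4 && 2 = 2
!(u && v) = !2 = 2
v && u = 2 && 4 = 2
(v && u) || v = 2 || 2 = 2
!(u && v) || ((v && u) || v) = 2 || 2 = 2
v && v = 2 && 2 = 2
(v && v) -> v = 2 -> 2 = 4
!v = !2 = 2
!u = !4 = 0
!v -> !u = 2 -> 0 = 2
((v && v) -> v) && (!v -> !u) = 4 && 2 = 2
v && u = 2 && 4 = 2
u -> (v && u) = 4 -> 2 = 2
v || u = 2 || 4 = 4
(u -> (v && u)) || (v || u) = 2 || 4 = 4
(((v && v) -> v) && (!v -> !u)) && ((u -> (v && u)) || (v || u)) = 2 && 4 = 2
(!(u && v) || ((v && u) || v)) || ((((v && v) -> v) && (!v -> !u)) && ((u -> (v && u)) || (v || u))) = 2 || 2 = 2
No assignment yields a value below 2, so this is the minimum.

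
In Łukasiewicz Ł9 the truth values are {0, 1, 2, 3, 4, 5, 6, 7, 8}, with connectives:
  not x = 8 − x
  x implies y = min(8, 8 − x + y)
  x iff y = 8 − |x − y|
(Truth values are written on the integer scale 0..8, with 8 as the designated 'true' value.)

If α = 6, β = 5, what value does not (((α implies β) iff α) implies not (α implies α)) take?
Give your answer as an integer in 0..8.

α implies β = 6 implies 5 = 7
(α implies β) iff α = 7 iff 6 = 7
α implies α = 6 implies 6 = 8
not (α implies α) = not 8 = 0
((α implies β) iff α) implies not (α implies α) = 7 implies 0 = 1
not (((α implies β) iff α) implies not (α implies α)) = not 1 = 7

7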